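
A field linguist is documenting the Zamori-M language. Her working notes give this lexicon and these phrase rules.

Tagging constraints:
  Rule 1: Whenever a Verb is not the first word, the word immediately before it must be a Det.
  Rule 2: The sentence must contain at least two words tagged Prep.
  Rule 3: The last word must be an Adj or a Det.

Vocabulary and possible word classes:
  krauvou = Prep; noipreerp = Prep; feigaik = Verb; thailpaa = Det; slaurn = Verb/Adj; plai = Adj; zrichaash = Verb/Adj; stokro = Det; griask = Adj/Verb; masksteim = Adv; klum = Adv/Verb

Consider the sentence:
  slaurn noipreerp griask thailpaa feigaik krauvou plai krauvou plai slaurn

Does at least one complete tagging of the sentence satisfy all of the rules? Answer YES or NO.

Candidates per position — 1:slaurn {Verb,Adj}; 2:noipreerp {Prep}; 3:griask {Adj,Verb}; 4:thailpaa {Det}; 5:feigaik {Verb}; 6:krauvou {Prep}; 7:plai {Adj}; 8:krauvou {Prep}; 9:plai {Adj}; 10:slaurn {Verb,Adj}.
One satisfying assignment: Verb Prep Adj Det Verb Prep Adj Prep Adj Adj.
Rule-by-rule: rule 1 ✓; rule 2 ✓; rule 3 ✓.

YES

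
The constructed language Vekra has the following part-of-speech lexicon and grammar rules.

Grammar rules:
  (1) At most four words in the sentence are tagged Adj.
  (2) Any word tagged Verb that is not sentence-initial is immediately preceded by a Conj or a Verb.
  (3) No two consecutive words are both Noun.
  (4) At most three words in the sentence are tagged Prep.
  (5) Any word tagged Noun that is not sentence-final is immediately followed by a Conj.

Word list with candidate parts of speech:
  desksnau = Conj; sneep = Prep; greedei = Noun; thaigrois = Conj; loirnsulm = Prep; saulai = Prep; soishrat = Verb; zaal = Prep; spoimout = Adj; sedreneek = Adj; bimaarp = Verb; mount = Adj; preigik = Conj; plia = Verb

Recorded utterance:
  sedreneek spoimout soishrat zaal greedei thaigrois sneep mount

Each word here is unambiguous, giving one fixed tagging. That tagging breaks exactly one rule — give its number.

2

Fixed tagging: Adj Adj Verb Prep Noun Conj Prep Adj.
Rule check: R1 ✓, R2 ✗, R3 ✓, R4 ✓, R5 ✓.
Only rule 2 fails.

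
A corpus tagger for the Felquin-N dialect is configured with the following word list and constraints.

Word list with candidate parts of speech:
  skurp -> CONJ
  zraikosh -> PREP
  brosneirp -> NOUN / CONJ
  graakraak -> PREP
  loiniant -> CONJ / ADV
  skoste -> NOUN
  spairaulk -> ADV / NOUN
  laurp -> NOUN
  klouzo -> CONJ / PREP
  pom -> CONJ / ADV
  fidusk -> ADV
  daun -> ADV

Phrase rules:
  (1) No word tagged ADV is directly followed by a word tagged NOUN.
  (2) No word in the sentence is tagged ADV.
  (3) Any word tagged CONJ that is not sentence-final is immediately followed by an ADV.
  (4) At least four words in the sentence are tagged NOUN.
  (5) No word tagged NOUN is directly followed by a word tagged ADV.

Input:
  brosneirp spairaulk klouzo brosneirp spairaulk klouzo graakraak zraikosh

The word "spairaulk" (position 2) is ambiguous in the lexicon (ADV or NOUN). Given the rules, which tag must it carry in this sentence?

NOUN

Candidates per position — 1:brosneirp {NOUN,CONJ}; 2:spairaulk {ADV,NOUN}; 3:klouzo {CONJ,PREP}; 4:brosneirp {NOUN,CONJ}; 5:spairaulk {ADV,NOUN}; 6:klouzo {CONJ,PREP}; 7:graakraak {PREP}; 8:zraikosh {PREP}.
Position 1: CONJ is ruled out by rule 4; that leaves NOUN.
Position 2: ADV is ruled out by rule 2; that leaves NOUN.
Position 3: CONJ is ruled out by rule 3; that leaves PREP.
Position 4: CONJ is ruled out by rule 4; that leaves NOUN.
Position 5: ADV is ruled out by rule 2; that leaves NOUN.
Position 6: CONJ is ruled out by rule 3; that leaves PREP.
The unique satisfying tagging is: NOUN NOUN PREP NOUN NOUN PREP PREP PREP.
Checking: rule 1 satisfied; rule 2 satisfied; rule 3 satisfied; rule 4 satisfied; rule 5 satisfied.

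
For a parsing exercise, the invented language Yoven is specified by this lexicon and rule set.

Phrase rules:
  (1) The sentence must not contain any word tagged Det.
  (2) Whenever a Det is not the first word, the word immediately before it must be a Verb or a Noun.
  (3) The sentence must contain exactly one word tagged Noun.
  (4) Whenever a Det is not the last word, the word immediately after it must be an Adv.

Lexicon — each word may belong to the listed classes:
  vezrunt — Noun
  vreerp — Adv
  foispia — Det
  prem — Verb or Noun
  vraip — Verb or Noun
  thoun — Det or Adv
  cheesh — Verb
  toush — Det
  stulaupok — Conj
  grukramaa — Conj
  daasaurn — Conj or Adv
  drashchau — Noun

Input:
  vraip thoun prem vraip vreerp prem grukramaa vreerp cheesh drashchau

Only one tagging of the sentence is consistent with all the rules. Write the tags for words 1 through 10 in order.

Candidates per position — 1:vraip {Verb,Noun}; 2:thoun {Det,Adv}; 3:prem {Verb,Noun}; 4:vraip {Verb,Noun}; 5:vreerp {Adv}; 6:prem {Verb,Noun}; 7:grukramaa {Conj}; 8:vreerp {Adv}; 9:cheesh {Verb}; 10:drashchau {Noun}.
Position 1: Noun is ruled out by rule 3; that leaves Verb.
Position 2: Det is ruled out by rule 1; that leaves Adv.
Position 3: Noun is ruled out by rule 3; that leaves Verb.
Position 4: Noun is ruled out by rule 3; that leaves Verb.
Position 6: Noun is ruled out by rule 3; that leaves Verb.
That leaves exactly one tagging: Verb Adv Verb Verb Adv Verb Conj Adv Verb Noun.
Rule-by-rule: rule 1 satisfied; rule 2 satisfied; rule 3 satisfied; rule 4 satisfied.

Verb Adv Verb Verb Adv Verb Conj Adv Verb Noun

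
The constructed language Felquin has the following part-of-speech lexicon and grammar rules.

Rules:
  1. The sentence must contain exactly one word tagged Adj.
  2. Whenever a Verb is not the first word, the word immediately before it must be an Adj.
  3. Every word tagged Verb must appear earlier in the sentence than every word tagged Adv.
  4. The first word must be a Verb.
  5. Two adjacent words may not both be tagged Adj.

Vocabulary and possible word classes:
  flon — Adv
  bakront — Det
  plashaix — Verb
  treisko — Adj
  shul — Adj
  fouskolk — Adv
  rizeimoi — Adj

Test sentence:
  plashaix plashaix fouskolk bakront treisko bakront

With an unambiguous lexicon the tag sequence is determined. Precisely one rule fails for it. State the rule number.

Fixed tagging: Verb Verb Adv Det Adj Det.
Checking each rule: R1 ✓, R2 ✗, R3 ✓, R4 ✓, R5 ✓.
Only rule 2 fails.

2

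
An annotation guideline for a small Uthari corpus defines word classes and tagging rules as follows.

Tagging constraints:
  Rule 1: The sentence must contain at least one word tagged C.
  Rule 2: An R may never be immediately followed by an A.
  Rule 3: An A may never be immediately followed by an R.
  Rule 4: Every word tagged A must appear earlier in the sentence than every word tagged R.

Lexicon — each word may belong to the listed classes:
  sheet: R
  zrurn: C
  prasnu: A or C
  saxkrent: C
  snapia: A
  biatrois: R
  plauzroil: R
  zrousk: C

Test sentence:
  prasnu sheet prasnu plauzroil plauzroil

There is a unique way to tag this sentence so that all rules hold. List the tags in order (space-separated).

C R C R R

Candidates per position — 1:prasnu {A,C}; 2:sheet {R}; 3:prasnu {A,C}; 4:plauzroil {R}; 5:plauzroil {R}.
Position 1: tagging it A would leave rule 3 unsatisfiable, so it must be C.
Position 3: tagging it A would leave rule 2 unsatisfiable, so it must be C.
The unique satisfying tagging is: C R C R R.
Check: rule 1 satisfied; rule 2 satisfied; rule 3 satisfied; rule 4 satisfied.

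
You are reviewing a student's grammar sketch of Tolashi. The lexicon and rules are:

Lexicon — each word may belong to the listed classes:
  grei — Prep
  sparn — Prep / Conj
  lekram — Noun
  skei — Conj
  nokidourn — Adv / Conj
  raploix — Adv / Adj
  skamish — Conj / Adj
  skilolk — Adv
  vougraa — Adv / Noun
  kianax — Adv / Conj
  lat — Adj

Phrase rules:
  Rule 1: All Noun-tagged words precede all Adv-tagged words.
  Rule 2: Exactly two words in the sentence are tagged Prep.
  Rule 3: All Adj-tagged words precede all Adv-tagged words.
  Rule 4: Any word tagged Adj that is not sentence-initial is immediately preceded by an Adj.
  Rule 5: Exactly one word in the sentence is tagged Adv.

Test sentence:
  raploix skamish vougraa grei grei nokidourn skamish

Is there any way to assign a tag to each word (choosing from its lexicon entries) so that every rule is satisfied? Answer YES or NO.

Candidates per position — 1:raploix {Adv,Adj}; 2:skamish {Conj,Adj}; 3:vougraa {Adv,Noun}; 4:grei {Prep}; 5:grei {Prep}; 6:nokidourn {Adv,Conj}; 7:skamish {Conj,Adj}.
One satisfying assignment: Adj Adj Noun Prep Prep Adv Conj.
Check: rule 1 satisfied; rule 2 satisfied; rule 3 satisfied; rule 4 satisfied; rule 5 satisfied.

YES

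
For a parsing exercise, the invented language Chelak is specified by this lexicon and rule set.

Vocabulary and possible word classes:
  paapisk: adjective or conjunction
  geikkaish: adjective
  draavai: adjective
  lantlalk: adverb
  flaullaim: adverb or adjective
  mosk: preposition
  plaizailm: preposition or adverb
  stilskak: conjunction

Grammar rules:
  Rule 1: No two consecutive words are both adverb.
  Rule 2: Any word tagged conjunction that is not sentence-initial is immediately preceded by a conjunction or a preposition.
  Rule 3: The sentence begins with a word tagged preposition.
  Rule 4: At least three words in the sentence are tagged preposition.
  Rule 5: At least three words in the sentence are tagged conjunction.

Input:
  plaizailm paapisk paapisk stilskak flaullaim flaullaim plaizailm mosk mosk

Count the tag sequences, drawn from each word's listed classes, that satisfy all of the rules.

Candidates per position — 1:plaizailm {preposition,adverb}; 2:paapisk {adjective,conjunction}; 3:paapisk {adjective,conjunction}; 4:stilskak {conjunction}; 5:flaullaim {adverb,adjective}; 6:flaullaim {adverb,adjective}; 7:plaizailm {preposition,adverb}; 8:mosk {preposition}; 9:mosk {preposition}.
There are 64 candidate sequences in total.
The sequences that satisfy every rule: preposition conjunction conjunction conjunction adverb adjective preposition preposition preposition; preposition conjunction conjunction conjunction adverb adjective adverb preposition preposition; preposition conjunction conjunction conjunction adjective adverb preposition preposition preposition; preposition conjunction conjunction conjunction adjective adjective preposition preposition preposition; preposition conjunction conjunction conjunction adjective adjective adverb preposition preposition.
Count = 5.

5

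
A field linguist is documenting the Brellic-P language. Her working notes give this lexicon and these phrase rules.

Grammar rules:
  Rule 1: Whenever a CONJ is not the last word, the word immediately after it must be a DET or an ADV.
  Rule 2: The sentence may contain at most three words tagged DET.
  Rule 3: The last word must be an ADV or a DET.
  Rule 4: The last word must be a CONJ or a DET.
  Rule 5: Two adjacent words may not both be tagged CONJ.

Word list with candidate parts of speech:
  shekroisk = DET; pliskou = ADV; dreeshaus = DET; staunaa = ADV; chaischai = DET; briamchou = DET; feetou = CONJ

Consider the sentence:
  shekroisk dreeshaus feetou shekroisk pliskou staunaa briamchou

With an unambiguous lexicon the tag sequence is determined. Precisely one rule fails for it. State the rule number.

2

Fixed tagging: DET DET CONJ DET ADV ADV DET.
Rule check: R1 ✓, R2 ✗, R3 ✓, R4 ✓, R5 ✓.
Only rule 2 fails.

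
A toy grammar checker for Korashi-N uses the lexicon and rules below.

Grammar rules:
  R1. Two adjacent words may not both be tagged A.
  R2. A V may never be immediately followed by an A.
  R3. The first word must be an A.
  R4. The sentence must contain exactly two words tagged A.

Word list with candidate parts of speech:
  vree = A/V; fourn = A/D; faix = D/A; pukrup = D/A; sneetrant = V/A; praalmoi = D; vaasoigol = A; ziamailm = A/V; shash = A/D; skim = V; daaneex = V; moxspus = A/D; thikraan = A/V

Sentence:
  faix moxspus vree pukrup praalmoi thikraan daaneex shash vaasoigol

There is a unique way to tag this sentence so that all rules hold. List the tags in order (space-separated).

A D V D D V V D A

Candidates per position — 1:faix {D,A}; 2:moxspus {A,D}; 3:vree {A,V}; 4:pukrup {D,A}; 5:praalmoi {D}; 6:thikraan {A,V}; 7:daaneex {V}; 8:shash {A,D}; 9:vaasoigol {A}.
If word 1 were D, no tagging could satisfy rule 3; so word 1 is A.
If word 2 were A, no tagging could satisfy rule 1; so word 2 is D.
If word 3 were A, no tagging could satisfy rule 4; so word 3 is V.
If word 4 were A, no tagging could satisfy rule 2; so word 4 is D.
If word 6 were A, no tagging could satisfy rule 4; so word 6 is V.
If word 8 were A, no tagging could satisfy rule 1; so word 8 is D.
That leaves exactly one tagging: A D V D D V V D A.
Check: rule 1 ✓; rule 2 ✓; rule 3 ✓; rule 4 ✓.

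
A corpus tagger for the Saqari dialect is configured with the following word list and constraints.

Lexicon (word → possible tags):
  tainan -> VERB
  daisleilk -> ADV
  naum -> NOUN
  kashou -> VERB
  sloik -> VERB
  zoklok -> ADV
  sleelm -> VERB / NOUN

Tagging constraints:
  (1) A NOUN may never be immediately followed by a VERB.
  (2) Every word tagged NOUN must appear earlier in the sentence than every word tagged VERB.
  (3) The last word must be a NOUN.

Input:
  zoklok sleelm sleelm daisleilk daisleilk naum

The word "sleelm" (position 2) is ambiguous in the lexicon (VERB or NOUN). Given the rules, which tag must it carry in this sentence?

Candidates per position — 1:zoklok {ADV}; 2:sleelm {VERB,NOUN}; 3:sleelm {VERB,NOUN}; 4:daisleilk {ADV}; 5:daisleilk {ADV}; 6:naum {NOUN}.
If word 2 were VERB, no tagging could satisfy rule 2; so word 2 is NOUN.
If word 3 were VERB, no tagging could satisfy rule 1; so word 3 is NOUN.
So the tagging must be: ADV NOUN NOUN ADV ADV NOUN.
Rule-by-rule: rule 1 satisfied; rule 2 satisfied; rule 3 satisfied.

NOUN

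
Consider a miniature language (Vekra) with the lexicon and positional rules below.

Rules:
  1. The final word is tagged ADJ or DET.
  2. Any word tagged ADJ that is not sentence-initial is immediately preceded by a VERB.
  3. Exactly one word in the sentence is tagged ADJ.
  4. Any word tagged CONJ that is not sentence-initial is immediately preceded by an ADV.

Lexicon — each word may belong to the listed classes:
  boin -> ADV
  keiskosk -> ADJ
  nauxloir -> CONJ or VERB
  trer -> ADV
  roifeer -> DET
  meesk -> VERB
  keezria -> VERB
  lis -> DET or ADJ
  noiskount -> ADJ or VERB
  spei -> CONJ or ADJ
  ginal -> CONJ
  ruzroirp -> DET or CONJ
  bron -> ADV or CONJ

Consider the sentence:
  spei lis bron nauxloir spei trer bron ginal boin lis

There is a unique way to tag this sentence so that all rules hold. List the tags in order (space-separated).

Candidates per position — 1:spei {CONJ,ADJ}; 2:lis {DET,ADJ}; 3:bron {ADV,CONJ}; 4:nauxloir {CONJ,VERB}; 5:spei {CONJ,ADJ}; 6:trer {ADV}; 7:bron {ADV,CONJ}; 8:ginal {CONJ}; 9:boin {ADV}; 10:lis {DET,ADJ}.
Word 2 cannot be ADJ — rule 2 would then fail for every completion. It is DET.
Word 3 cannot be CONJ — rule 4 would then fail for every completion. It is ADV.
Word 5 cannot be CONJ — rule 4 would then fail for every completion. It is ADJ.
Word 7 cannot be CONJ — rule 4 would then fail for every completion. It is ADV.
Word 10 cannot be ADJ — rule 2 would then fail for every completion. It is DET.
Word 1 cannot be ADJ — rule 3 would then fail for every completion. It is CONJ.
Word 4 cannot be CONJ — rule 2 would then fail for every completion. It is VERB.
The unique satisfying tagging is: CONJ DET ADV VERB ADJ ADV ADV CONJ ADV DET.
Check: rule 1 ok; rule 2 ok; rule 3 ok; rule 4 ok.

CONJ DET ADV VERB ADJ ADV ADV CONJ ADV DET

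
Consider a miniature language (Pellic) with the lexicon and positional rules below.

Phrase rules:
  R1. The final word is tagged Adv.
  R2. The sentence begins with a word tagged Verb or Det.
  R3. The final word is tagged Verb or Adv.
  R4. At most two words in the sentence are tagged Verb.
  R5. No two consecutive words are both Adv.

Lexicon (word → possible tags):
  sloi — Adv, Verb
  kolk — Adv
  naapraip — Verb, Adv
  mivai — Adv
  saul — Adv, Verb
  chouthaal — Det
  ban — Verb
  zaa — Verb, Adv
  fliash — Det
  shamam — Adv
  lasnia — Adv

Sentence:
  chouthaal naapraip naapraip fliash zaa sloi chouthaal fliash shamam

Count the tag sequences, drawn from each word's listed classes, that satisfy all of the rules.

Candidates per position — 1:chouthaal {Det}; 2:naapraip {Verb,Adv}; 3:naapraip {Verb,Adv}; 4:fliash {Det}; 5:zaa {Verb,Adv}; 6:sloi {Adv,Verb}; 7:chouthaal {Det}; 8:fliash {Det}; 9:shamam {Adv}.
There are 16 candidate sequences in total.
The sequences that satisfy every rule: Det Verb Adv Det Verb Adv Det Det Adv; Det Verb Adv Det Adv Verb Det Det Adv; Det Adv Verb Det Verb Adv Det Det Adv; Det Adv Verb Det Adv Verb Det Det Adv.
Count = 4.

4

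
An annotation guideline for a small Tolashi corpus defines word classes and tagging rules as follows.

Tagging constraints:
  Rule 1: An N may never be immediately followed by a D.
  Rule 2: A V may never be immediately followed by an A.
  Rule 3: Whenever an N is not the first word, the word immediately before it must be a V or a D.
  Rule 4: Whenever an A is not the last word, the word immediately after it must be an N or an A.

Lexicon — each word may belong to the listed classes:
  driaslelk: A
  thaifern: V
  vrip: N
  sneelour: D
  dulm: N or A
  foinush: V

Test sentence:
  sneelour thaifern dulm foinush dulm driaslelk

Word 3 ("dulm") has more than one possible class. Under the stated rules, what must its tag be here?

N

Candidates per position — 1:sneelour {D}; 2:thaifern {V}; 3:dulm {N,A}; 4:foinush {V}; 5:dulm {N,A}; 6:driaslelk {A}.
At position 3, choosing A makes rule 2 impossible to satisfy; hence N.
At position 5, choosing A makes rule 2 impossible to satisfy; hence N.
That leaves exactly one tagging: D V N V N A.
Check: rule 1 satisfied; rule 2 satisfied; rule 3 satisfied; rule 4 satisfied.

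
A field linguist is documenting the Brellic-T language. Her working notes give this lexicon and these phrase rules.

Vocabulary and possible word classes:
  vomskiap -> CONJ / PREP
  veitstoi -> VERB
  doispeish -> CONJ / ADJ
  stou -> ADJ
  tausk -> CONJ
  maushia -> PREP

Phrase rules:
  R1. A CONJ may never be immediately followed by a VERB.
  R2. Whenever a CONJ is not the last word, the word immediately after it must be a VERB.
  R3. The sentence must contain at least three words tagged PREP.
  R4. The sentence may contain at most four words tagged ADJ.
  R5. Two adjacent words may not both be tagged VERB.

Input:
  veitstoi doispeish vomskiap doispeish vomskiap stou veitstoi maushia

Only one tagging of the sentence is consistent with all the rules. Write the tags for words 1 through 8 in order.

Candidates per position — 1:veitstoi {VERB}; 2:doispeish {CONJ,ADJ}; 3:vomskiap {CONJ,PREP}; 4:doispeish {CONJ,ADJ}; 5:vomskiap {CONJ,PREP}; 6:stou {ADJ}; 7:veitstoi {VERB}; 8:maushia {PREP}.
At position 2, choosing CONJ makes rule 2 impossible to satisfy; hence ADJ.
At position 3, choosing CONJ makes rule 2 impossible to satisfy; hence PREP.
At position 4, choosing CONJ makes rule 2 impossible to satisfy; hence ADJ.
At position 5, choosing CONJ makes rule 2 impossible to satisfy; hence PREP.
The only consistent sequence is: VERB ADJ PREP ADJ PREP ADJ VERB PREP.
Checking: rule 1 ✓; rule 2 ✓; rule 3 ✓; rule 4 ✓; rule 5 ✓.

VERB ADJ PREP ADJ PREP ADJ VERB PREP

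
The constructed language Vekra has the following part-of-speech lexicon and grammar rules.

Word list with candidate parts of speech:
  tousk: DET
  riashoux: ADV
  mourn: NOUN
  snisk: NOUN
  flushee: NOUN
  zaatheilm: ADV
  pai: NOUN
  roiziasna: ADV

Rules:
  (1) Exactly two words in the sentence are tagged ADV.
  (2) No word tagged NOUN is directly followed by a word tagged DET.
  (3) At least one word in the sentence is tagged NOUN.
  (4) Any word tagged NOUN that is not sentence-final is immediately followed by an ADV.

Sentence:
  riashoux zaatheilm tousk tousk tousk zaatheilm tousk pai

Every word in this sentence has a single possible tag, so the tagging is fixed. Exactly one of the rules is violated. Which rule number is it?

Fixed tagging: ADV ADV DET DET DET ADV DET NOUN.
Rule check: R1 violated, R2 holds, R3 holds, R4 holds.
Only rule 1 fails.

1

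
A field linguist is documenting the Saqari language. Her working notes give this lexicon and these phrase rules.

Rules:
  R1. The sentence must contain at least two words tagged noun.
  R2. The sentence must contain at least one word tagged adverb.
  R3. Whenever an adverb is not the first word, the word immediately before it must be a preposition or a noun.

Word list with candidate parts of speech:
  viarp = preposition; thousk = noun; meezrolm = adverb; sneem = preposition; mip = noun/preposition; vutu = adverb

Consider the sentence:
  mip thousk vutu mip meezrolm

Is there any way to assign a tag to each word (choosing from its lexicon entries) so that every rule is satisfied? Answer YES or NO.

YES

Candidates per position — 1:mip {noun,preposition}; 2:thousk {noun}; 3:vutu {adverb}; 4:mip {noun,preposition}; 5:meezrolm {adverb}.
One satisfying assignment: noun noun adverb preposition adverb.
Check: rule 1 ✓; rule 2 ✓; rule 3 ✓.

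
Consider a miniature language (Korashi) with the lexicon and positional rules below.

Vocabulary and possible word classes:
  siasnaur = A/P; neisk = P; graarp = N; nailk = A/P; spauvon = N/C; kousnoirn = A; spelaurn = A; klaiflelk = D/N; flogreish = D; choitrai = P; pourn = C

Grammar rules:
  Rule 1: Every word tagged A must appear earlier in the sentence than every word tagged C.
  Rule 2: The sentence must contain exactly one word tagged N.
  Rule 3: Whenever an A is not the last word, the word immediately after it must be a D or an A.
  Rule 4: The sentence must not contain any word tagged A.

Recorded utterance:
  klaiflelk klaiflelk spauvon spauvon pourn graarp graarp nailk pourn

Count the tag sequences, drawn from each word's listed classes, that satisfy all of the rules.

Candidates per position — 1:klaiflelk {D,N}; 2:klaiflelk {D,N}; 3:spauvon {N,C}; 4:spauvon {N,C}; 5:pourn {C}; 6:graarp {N}; 7:graarp {N}; 8:nailk {A,P}; 9:pourn {C}.
There are 32 candidate sequences in total.
Rule 2 cannot be satisfied by any choice of tags from the lexicon.
So there is no consistent tagging.
Count = 0.

0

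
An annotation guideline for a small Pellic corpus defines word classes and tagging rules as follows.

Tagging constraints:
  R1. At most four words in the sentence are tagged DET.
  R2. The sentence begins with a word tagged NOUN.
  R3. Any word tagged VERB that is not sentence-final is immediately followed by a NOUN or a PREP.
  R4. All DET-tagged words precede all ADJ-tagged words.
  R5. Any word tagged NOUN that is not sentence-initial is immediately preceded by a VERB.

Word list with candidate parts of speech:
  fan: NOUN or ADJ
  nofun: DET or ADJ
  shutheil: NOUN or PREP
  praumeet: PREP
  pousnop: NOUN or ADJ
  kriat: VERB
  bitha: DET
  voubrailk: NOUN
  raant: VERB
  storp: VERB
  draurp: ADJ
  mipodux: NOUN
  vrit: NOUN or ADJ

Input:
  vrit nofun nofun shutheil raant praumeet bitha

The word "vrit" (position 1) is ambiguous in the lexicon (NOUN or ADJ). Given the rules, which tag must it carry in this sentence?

NOUN

Candidates per position — 1:vrit {NOUN,ADJ}; 2:nofun {DET,ADJ}; 3:nofun {DET,ADJ}; 4:shutheil {NOUN,PREP}; 5:raant {VERB}; 6:praumeet {PREP}; 7:bitha {DET}.
Position 1: tagging it ADJ would leave rule 2 unsatisfiable, so it must be NOUN.
Position 2: tagging it ADJ would leave rule 4 unsatisfiable, so it must be DET.
Position 3: tagging it ADJ would leave rule 4 unsatisfiable, so it must be DET.
Position 4: tagging it NOUN would leave rule 5 unsatisfiable, so it must be PREP.
So the tagging must be: NOUN DET DET PREP VERB PREP DET.
Checking: rule 1 ok; rule 2 ok; rule 3 ok; rule 4 ok; rule 5 ok.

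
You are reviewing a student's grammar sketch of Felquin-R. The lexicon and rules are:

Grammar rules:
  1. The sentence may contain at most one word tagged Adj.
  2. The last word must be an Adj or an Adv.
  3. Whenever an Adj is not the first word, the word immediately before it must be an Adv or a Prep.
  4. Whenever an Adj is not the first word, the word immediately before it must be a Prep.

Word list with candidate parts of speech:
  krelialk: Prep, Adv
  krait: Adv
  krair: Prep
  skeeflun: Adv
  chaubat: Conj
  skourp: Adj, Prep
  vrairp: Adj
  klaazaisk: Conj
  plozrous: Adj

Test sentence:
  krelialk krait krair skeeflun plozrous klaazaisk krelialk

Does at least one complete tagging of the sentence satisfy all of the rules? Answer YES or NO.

NO

Candidates per position — 1:krelialk {Prep,Adv}; 2:krait {Adv}; 3:krair {Prep}; 4:skeeflun {Adv}; 5:plozrous {Adj}; 6:klaazaisk {Conj}; 7:krelialk {Prep,Adv}.
Rule 4 cannot be satisfied by any choice of tags from the lexicon.
So there is no consistent tagging.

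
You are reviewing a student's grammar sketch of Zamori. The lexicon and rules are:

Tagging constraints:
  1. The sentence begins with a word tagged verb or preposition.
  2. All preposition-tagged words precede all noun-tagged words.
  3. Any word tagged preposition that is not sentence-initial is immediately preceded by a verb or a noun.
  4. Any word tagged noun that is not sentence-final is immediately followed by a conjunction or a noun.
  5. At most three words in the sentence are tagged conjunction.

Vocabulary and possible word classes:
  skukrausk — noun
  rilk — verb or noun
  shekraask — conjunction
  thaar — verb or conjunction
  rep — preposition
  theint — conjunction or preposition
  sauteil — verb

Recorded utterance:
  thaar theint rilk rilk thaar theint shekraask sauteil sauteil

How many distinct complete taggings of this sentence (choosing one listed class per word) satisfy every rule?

Candidates per position — 1:thaar {verb,conjunction}; 2:theint {conjunction,preposition}; 3:rilk {verb,noun}; 4:rilk {verb,noun}; 5:thaar {verb,conjunction}; 6:theint {conjunction,preposition}; 7:shekraask {conjunction}; 8:sauteil {verb}; 9:sauteil {verb}.
There are 64 candidate sequences in total.
Checking each against the rules leaves 7 sequences.
Count = 7.

7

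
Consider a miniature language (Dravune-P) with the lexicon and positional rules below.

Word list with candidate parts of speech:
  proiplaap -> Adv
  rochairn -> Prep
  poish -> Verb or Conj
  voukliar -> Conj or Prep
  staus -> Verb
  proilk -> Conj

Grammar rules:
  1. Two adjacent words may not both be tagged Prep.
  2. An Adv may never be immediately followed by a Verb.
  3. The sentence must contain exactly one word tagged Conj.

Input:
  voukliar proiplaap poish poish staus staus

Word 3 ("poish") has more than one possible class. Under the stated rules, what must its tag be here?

Candidates per position — 1:voukliar {Conj,Prep}; 2:proiplaap {Adv}; 3:poish {Verb,Conj}; 4:poish {Verb,Conj}; 5:staus {Verb}; 6:staus {Verb}.
Position 3: Verb is ruled out by rule 2; that leaves Conj.
Position 4: Conj is ruled out by rule 3; that leaves Verb.
Position 1: Conj is ruled out by rule 3; that leaves Prep.
The only consistent sequence is: Prep Adv Conj Verb Verb Verb.
Checking: rule 1 ok; rule 2 ok; rule 3 ok.

Conj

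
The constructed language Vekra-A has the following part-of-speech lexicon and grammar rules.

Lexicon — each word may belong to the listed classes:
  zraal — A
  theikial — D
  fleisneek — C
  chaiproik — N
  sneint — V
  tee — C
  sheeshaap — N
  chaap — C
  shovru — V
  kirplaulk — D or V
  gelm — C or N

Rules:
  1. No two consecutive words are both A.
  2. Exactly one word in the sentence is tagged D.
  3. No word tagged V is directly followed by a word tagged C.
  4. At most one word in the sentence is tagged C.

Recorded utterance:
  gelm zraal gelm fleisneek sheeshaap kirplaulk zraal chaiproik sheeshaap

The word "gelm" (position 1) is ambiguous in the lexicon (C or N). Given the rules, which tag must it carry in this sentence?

N

Candidates per position — 1:gelm {C,N}; 2:zraal {A}; 3:gelm {C,N}; 4:fleisneek {C}; 5:sheeshaap {N}; 6:kirplaulk {D,V}; 7:zraal {A}; 8:chaiproik {N}; 9:sheeshaap {N}.
If word 1 were C, no tagging could satisfy rule 4; so word 1 is N.
If word 3 were C, no tagging could satisfy rule 4; so word 3 is N.
If word 6 were V, no tagging could satisfy rule 2; so word 6 is D.
So the tagging must be: N A N C N D A N N.
Verifying each rule — rule 1 ok; rule 2 ok; rule 3 ok; rule 4 ok.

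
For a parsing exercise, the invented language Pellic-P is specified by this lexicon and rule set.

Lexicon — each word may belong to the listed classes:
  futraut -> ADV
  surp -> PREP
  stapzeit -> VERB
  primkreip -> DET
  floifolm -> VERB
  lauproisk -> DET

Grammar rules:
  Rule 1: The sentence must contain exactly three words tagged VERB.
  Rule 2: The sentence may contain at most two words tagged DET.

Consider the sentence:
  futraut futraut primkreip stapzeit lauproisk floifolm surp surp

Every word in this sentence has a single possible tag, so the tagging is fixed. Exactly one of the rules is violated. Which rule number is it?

Fixed tagging: ADV ADV DET VERB DET VERB PREP PREP.
Checking each rule: R1 fail, R2 pass.
Only rule 1 fails.

1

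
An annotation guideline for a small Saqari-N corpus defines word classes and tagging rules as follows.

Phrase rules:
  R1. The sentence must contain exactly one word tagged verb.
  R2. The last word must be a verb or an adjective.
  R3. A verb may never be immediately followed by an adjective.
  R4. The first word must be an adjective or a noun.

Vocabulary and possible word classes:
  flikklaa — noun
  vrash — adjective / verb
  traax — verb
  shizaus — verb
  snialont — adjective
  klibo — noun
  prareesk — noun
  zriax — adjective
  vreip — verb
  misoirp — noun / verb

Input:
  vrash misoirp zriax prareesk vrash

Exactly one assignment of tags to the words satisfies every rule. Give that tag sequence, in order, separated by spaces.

Candidates per position — 1:vrash {adjective,verb}; 2:misoirp {noun,verb}; 3:zriax {adjective}; 4:prareesk {noun}; 5:vrash {adjective,verb}.
Position 1: tagging it verb would leave rule 4 unsatisfiable, so it must be adjective.
Position 2: tagging it verb would leave rule 3 unsatisfiable, so it must be noun.
Position 5: tagging it adjective would leave rule 1 unsatisfiable, so it must be verb.
The only consistent sequence is: adjective noun adjective noun verb.
Verifying each rule — rule 1 ok; rule 2 ok; rule 3 ok; rule 4 ok.

adjective noun adjective noun verb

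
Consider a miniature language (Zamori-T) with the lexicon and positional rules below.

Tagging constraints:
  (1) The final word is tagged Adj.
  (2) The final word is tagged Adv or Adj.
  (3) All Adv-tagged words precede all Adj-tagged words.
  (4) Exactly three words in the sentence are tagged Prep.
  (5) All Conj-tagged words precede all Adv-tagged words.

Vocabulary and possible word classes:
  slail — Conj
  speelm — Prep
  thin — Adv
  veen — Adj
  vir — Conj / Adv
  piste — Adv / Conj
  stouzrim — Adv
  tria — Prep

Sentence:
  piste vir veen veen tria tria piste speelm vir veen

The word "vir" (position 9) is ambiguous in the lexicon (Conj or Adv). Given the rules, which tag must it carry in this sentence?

Conj

Candidates per position — 1:piste {Adv,Conj}; 2:vir {Conj,Adv}; 3:veen {Adj}; 4:veen {Adj}; 5:tria {Prep}; 6:tria {Prep}; 7:piste {Adv,Conj}; 8:speelm {Prep}; 9:vir {Conj,Adv}; 10:veen {Adj}.
At position 7, choosing Adv makes rule 3 impossible to satisfy; hence Conj.
At position 9, choosing Adv makes rule 3 impossible to satisfy; hence Conj.
At position 1, choosing Adv makes rule 5 impossible to satisfy; hence Conj.
At position 2, choosing Adv makes rule 5 impossible to satisfy; hence Conj.
So the tagging must be: Conj Conj Adj Adj Prep Prep Conj Prep Conj Adj.
Check: rule 1 ok; rule 2 ok; rule 3 ok; rule 4 ok; rule 5 ok.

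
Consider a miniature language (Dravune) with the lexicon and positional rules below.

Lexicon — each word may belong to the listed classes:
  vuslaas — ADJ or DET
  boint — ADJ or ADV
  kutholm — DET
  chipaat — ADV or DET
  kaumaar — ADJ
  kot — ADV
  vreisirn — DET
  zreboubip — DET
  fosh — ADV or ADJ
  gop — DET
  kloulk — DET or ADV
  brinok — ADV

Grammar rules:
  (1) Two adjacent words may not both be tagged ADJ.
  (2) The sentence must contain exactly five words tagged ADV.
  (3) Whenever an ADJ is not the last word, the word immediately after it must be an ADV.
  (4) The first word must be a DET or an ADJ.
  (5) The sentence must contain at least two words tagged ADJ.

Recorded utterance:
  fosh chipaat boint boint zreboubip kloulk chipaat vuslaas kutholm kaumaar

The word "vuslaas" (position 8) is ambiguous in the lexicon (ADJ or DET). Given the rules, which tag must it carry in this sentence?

DET

Candidates per position — 1:fosh {ADV,ADJ}; 2:chipaat {ADV,DET}; 3:boint {ADJ,ADV}; 4:boint {ADJ,ADV}; 5:zreboubip {DET}; 6:kloulk {DET,ADV}; 7:chipaat {ADV,DET}; 8:vuslaas {ADJ,DET}; 9:kutholm {DET}; 10:kaumaar {ADJ}.
If word 1 were ADV, no tagging could satisfy rule 4; so word 1 is ADJ.
If word 2 were DET, no tagging could satisfy rule 2; so word 2 is ADV.
If word 3 were ADJ, no tagging could satisfy rule 2; so word 3 is ADV.
If word 4 were ADJ, no tagging could satisfy rule 2; so word 4 is ADV.
If word 6 were DET, no tagging could satisfy rule 2; so word 6 is ADV.
If word 7 were DET, no tagging could satisfy rule 2; so word 7 is ADV.
If word 8 were ADJ, no tagging could satisfy rule 3; so word 8 is DET.
The only consistent sequence is: ADJ ADV ADV ADV DET ADV ADV DET DET ADJ.
Check: rule 1 ✓; rule 2 ✓; rule 3 ✓; rule 4 ✓; rule 5 ✓.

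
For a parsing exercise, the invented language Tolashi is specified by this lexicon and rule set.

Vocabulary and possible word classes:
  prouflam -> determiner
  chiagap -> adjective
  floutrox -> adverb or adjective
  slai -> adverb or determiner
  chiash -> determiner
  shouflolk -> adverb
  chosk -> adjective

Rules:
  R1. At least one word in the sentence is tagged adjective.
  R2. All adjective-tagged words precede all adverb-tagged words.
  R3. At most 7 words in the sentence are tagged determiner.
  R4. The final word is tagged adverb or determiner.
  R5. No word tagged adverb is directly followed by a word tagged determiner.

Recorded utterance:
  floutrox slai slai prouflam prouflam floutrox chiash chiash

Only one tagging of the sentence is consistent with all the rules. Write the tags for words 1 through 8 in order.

Candidates per position — 1:floutrox {adverb,adjective}; 2:slai {adverb,determiner}; 3:slai {adverb,determiner}; 4:prouflam {determiner}; 5:prouflam {determiner}; 6:floutrox {adverb,adjective}; 7:chiash {determiner}; 8:chiash {determiner}.
At position 1, choosing adverb makes rule 5 impossible to satisfy; hence adjective.
At position 2, choosing adverb makes rule 5 impossible to satisfy; hence determiner.
At position 3, choosing adverb makes rule 5 impossible to satisfy; hence determiner.
At position 6, choosing adverb makes rule 5 impossible to satisfy; hence adjective.
That leaves exactly one tagging: adjective determiner determiner determiner determiner adjective determiner determiner.
Checking: rule 1 holds; rule 2 holds; rule 3 holds; rule 4 holds; rule 5 holds.

adjective determiner determiner determiner determiner adjective determiner determiner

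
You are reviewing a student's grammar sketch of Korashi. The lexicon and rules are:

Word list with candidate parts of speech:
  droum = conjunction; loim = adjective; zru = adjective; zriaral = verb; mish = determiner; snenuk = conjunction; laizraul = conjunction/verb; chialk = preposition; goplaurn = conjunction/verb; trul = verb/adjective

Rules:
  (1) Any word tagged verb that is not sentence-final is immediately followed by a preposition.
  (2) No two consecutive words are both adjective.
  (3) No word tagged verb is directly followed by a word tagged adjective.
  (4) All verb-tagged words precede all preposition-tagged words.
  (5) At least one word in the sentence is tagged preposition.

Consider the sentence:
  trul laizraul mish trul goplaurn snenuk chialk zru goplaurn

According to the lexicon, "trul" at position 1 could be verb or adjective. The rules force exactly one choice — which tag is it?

adjective

Candidates per position — 1:trul {verb,adjective}; 2:laizraul {conjunction,verb}; 3:mish {determiner}; 4:trul {verb,adjective}; 5:goplaurn {conjunction,verb}; 6:snenuk {conjunction}; 7:chialk {preposition}; 8:zru {adjective}; 9:goplaurn {conjunction,verb}.
Position 1: verb is ruled out by rule 1; that leaves adjective.
Position 2: verb is ruled out by rule 1; that leaves conjunction.
Position 4: verb is ruled out by rule 1; that leaves adjective.
Position 5: verb is ruled out by rule 1; that leaves conjunction.
Position 9: verb is ruled out by rule 4; that leaves conjunction.
The unique satisfying tagging is: adjective conjunction determiner adjective conjunction conjunction preposition adjective conjunction.
Check: rule 1 satisfied; rule 2 satisfied; rule 3 satisfied; rule 4 satisfied; rule 5 satisfied.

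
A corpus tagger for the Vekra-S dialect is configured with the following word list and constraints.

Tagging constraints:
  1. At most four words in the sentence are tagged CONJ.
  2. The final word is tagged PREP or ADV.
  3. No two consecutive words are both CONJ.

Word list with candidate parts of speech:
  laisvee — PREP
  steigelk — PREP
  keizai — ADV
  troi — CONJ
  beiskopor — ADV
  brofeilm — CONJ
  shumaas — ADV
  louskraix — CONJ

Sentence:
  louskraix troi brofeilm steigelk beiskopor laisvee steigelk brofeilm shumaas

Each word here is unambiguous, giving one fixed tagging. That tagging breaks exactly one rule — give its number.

Fixed tagging: CONJ CONJ CONJ PREP ADV PREP PREP CONJ ADV.
Checking each rule: R1 pass, R2 pass, R3 fail.
Only rule 3 fails.

3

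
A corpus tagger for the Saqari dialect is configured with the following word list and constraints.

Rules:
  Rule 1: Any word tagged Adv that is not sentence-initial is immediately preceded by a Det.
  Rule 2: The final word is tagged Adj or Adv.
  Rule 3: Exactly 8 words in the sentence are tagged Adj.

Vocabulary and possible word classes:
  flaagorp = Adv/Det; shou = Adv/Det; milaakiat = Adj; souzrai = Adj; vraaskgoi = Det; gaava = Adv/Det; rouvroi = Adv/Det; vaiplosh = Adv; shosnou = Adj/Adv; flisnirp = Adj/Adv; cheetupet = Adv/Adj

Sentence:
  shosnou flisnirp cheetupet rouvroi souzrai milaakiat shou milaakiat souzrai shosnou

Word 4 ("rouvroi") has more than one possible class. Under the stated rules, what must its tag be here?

Det

Candidates per position — 1:shosnou {Adj,Adv}; 2:flisnirp {Adj,Adv}; 3:cheetupet {Adv,Adj}; 4:rouvroi {Adv,Det}; 5:souzrai {Adj}; 6:milaakiat {Adj}; 7:shou {Adv,Det}; 8:milaakiat {Adj}; 9:souzrai {Adj}; 10:shosnou {Adj,Adv}.
If word 1 were Adv, no tagging could satisfy rule 3; so word 1 is Adj.
If word 2 were Adv, no tagging could satisfy rule 1; so word 2 is Adj.
If word 3 were Adv, no tagging could satisfy rule 1; so word 3 is Adj.
If word 4 were Adv, no tagging could satisfy rule 1; so word 4 is Det.
If word 7 were Adv, no tagging could satisfy rule 1; so word 7 is Det.
If word 10 were Adv, no tagging could satisfy rule 1; so word 10 is Adj.
The unique satisfying tagging is: Adj Adj Adj Det Adj Adj Det Adj Adj Adj.
Rule-by-rule: rule 1 holds; rule 2 holds; rule 3 holds.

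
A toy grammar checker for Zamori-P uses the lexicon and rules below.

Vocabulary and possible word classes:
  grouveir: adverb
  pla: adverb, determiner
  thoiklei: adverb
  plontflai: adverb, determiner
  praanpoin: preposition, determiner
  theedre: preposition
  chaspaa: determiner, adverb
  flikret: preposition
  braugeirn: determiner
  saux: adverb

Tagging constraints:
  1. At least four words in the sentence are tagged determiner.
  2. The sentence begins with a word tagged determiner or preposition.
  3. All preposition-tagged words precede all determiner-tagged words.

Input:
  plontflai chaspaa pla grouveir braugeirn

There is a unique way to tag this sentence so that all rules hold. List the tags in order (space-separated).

determiner determiner determiner adverb determiner

Candidates per position — 1:plontflai {adverb,determiner}; 2:chaspaa {determiner,adverb}; 3:pla {adverb,determiner}; 4:grouveir {adverb}; 5:braugeirn {determiner}.
If word 1 were adverb, no tagging could satisfy rule 1; so word 1 is determiner.
If word 2 were adverb, no tagging could satisfy rule 1; so word 2 is determiner.
If word 3 were adverb, no tagging could satisfy rule 1; so word 3 is determiner.
So the tagging must be: determiner determiner determiner adverb determiner.
Checking: rule 1 ok; rule 2 ok; rule 3 ok.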